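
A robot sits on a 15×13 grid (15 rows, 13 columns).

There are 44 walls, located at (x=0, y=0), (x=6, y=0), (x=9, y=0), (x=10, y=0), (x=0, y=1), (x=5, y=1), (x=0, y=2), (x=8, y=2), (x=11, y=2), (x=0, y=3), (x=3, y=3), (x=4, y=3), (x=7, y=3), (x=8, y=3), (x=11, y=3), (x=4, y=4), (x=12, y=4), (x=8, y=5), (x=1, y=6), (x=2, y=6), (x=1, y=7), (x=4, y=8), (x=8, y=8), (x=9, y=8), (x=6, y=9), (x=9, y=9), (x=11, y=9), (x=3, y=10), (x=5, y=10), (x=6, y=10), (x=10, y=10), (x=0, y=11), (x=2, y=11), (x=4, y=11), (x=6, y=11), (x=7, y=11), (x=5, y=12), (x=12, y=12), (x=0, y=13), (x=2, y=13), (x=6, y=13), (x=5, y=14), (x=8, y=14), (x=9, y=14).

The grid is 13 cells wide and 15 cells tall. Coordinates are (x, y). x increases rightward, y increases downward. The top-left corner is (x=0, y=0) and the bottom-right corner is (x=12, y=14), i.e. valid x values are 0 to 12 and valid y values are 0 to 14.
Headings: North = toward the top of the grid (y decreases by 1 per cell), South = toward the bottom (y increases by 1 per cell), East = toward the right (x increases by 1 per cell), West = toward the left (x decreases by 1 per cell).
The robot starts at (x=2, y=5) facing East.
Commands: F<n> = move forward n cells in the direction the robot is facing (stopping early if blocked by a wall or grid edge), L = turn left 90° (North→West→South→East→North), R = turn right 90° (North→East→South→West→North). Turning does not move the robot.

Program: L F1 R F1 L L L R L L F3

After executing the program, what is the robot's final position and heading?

Answer: Final position: (x=3, y=4), facing East

Derivation:
Start: (x=2, y=5), facing East
  L: turn left, now facing North
  F1: move forward 1, now at (x=2, y=4)
  R: turn right, now facing East
  F1: move forward 1, now at (x=3, y=4)
  L: turn left, now facing North
  L: turn left, now facing West
  L: turn left, now facing South
  R: turn right, now facing West
  L: turn left, now facing South
  L: turn left, now facing East
  F3: move forward 0/3 (blocked), now at (x=3, y=4)
Final: (x=3, y=4), facing East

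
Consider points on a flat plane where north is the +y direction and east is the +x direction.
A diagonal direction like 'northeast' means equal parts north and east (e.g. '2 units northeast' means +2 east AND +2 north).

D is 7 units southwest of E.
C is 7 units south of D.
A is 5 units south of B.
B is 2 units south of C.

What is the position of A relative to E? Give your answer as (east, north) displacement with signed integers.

Place E at the origin (east=0, north=0).
  D is 7 units southwest of E: delta (east=-7, north=-7); D at (east=-7, north=-7).
  C is 7 units south of D: delta (east=+0, north=-7); C at (east=-7, north=-14).
  B is 2 units south of C: delta (east=+0, north=-2); B at (east=-7, north=-16).
  A is 5 units south of B: delta (east=+0, north=-5); A at (east=-7, north=-21).
Therefore A relative to E: (east=-7, north=-21).

Answer: A is at (east=-7, north=-21) relative to E.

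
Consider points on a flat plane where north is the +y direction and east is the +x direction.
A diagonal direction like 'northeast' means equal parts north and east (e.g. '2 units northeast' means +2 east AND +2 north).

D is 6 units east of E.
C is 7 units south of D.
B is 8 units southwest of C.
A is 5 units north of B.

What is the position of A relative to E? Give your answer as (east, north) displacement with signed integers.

Answer: A is at (east=-2, north=-10) relative to E.

Derivation:
Place E at the origin (east=0, north=0).
  D is 6 units east of E: delta (east=+6, north=+0); D at (east=6, north=0).
  C is 7 units south of D: delta (east=+0, north=-7); C at (east=6, north=-7).
  B is 8 units southwest of C: delta (east=-8, north=-8); B at (east=-2, north=-15).
  A is 5 units north of B: delta (east=+0, north=+5); A at (east=-2, north=-10).
Therefore A relative to E: (east=-2, north=-10).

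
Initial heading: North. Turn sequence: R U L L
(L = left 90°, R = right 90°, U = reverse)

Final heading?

Start: North
  R (right (90° clockwise)) -> East
  U (U-turn (180°)) -> West
  L (left (90° counter-clockwise)) -> South
  L (left (90° counter-clockwise)) -> East
Final: East

Answer: Final heading: East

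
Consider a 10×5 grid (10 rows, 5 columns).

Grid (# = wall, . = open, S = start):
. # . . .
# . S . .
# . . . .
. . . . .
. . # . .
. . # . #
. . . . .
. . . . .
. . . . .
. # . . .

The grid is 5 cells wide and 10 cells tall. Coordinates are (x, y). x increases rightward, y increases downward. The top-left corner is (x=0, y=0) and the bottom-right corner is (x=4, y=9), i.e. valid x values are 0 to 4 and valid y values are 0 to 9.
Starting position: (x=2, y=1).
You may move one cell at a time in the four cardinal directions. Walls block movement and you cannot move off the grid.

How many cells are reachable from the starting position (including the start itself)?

Answer: Reachable cells: 42

Derivation:
BFS flood-fill from (x=2, y=1):
  Distance 0: (x=2, y=1)
  Distance 1: (x=2, y=0), (x=1, y=1), (x=3, y=1), (x=2, y=2)
  Distance 2: (x=3, y=0), (x=4, y=1), (x=1, y=2), (x=3, y=2), (x=2, y=3)
  Distance 3: (x=4, y=0), (x=4, y=2), (x=1, y=3), (x=3, y=3)
  Distance 4: (x=0, y=3), (x=4, y=3), (x=1, y=4), (x=3, y=4)
  Distance 5: (x=0, y=4), (x=4, y=4), (x=1, y=5), (x=3, y=5)
  Distance 6: (x=0, y=5), (x=1, y=6), (x=3, y=6)
  Distance 7: (x=0, y=6), (x=2, y=6), (x=4, y=6), (x=1, y=7), (x=3, y=7)
  Distance 8: (x=0, y=7), (x=2, y=7), (x=4, y=7), (x=1, y=8), (x=3, y=8)
  Distance 9: (x=0, y=8), (x=2, y=8), (x=4, y=8), (x=3, y=9)
  Distance 10: (x=0, y=9), (x=2, y=9), (x=4, y=9)
Total reachable: 42 (grid has 43 open cells total)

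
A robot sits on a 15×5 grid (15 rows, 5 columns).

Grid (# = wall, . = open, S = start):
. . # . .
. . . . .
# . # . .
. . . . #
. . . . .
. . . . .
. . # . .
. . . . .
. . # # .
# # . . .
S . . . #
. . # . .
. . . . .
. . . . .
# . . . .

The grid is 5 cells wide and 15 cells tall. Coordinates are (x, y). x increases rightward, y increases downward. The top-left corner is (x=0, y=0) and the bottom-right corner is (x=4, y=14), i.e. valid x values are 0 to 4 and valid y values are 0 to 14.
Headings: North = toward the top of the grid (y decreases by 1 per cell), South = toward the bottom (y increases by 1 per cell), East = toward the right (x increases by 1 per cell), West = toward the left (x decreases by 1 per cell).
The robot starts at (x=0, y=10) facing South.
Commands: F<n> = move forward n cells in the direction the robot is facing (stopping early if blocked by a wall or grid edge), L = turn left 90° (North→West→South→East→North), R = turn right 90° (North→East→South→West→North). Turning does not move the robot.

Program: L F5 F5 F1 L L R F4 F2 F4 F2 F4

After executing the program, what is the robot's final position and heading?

Start: (x=0, y=10), facing South
  L: turn left, now facing East
  F5: move forward 3/5 (blocked), now at (x=3, y=10)
  F5: move forward 0/5 (blocked), now at (x=3, y=10)
  F1: move forward 0/1 (blocked), now at (x=3, y=10)
  L: turn left, now facing North
  L: turn left, now facing West
  R: turn right, now facing North
  F4: move forward 1/4 (blocked), now at (x=3, y=9)
  F2: move forward 0/2 (blocked), now at (x=3, y=9)
  F4: move forward 0/4 (blocked), now at (x=3, y=9)
  F2: move forward 0/2 (blocked), now at (x=3, y=9)
  F4: move forward 0/4 (blocked), now at (x=3, y=9)
Final: (x=3, y=9), facing North

Answer: Final position: (x=3, y=9), facing North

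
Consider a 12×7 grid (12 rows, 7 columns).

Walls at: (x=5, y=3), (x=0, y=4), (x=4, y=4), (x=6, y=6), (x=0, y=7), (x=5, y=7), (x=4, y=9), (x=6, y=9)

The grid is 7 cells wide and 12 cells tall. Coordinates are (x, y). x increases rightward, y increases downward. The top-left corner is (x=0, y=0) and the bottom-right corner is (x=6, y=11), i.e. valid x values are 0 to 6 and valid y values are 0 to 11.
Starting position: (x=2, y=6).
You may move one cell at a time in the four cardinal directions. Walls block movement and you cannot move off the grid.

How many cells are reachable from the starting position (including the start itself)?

BFS flood-fill from (x=2, y=6):
  Distance 0: (x=2, y=6)
  Distance 1: (x=2, y=5), (x=1, y=6), (x=3, y=6), (x=2, y=7)
  Distance 2: (x=2, y=4), (x=1, y=5), (x=3, y=5), (x=0, y=6), (x=4, y=6), (x=1, y=7), (x=3, y=7), (x=2, y=8)
  Distance 3: (x=2, y=3), (x=1, y=4), (x=3, y=4), (x=0, y=5), (x=4, y=5), (x=5, y=6), (x=4, y=7), (x=1, y=8), (x=3, y=8), (x=2, y=9)
  Distance 4: (x=2, y=2), (x=1, y=3), (x=3, y=3), (x=5, y=5), (x=0, y=8), (x=4, y=8), (x=1, y=9), (x=3, y=9), (x=2, y=10)
  Distance 5: (x=2, y=1), (x=1, y=2), (x=3, y=2), (x=0, y=3), (x=4, y=3), (x=5, y=4), (x=6, y=5), (x=5, y=8), (x=0, y=9), (x=1, y=10), (x=3, y=10), (x=2, y=11)
  Distance 6: (x=2, y=0), (x=1, y=1), (x=3, y=1), (x=0, y=2), (x=4, y=2), (x=6, y=4), (x=6, y=8), (x=5, y=9), (x=0, y=10), (x=4, y=10), (x=1, y=11), (x=3, y=11)
  Distance 7: (x=1, y=0), (x=3, y=0), (x=0, y=1), (x=4, y=1), (x=5, y=2), (x=6, y=3), (x=6, y=7), (x=5, y=10), (x=0, y=11), (x=4, y=11)
  Distance 8: (x=0, y=0), (x=4, y=0), (x=5, y=1), (x=6, y=2), (x=6, y=10), (x=5, y=11)
  Distance 9: (x=5, y=0), (x=6, y=1), (x=6, y=11)
  Distance 10: (x=6, y=0)
Total reachable: 76 (grid has 76 open cells total)

Answer: Reachable cells: 76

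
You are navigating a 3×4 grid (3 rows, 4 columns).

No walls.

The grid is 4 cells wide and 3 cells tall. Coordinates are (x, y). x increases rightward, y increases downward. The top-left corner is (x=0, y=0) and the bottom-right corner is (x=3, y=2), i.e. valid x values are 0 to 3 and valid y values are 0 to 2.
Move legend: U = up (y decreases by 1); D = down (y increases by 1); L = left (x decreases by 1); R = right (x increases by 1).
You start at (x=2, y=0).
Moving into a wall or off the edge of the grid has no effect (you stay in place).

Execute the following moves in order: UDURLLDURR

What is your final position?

Answer: Final position: (x=3, y=0)

Derivation:
Start: (x=2, y=0)
  U (up): blocked, stay at (x=2, y=0)
  D (down): (x=2, y=0) -> (x=2, y=1)
  U (up): (x=2, y=1) -> (x=2, y=0)
  R (right): (x=2, y=0) -> (x=3, y=0)
  L (left): (x=3, y=0) -> (x=2, y=0)
  L (left): (x=2, y=0) -> (x=1, y=0)
  D (down): (x=1, y=0) -> (x=1, y=1)
  U (up): (x=1, y=1) -> (x=1, y=0)
  R (right): (x=1, y=0) -> (x=2, y=0)
  R (right): (x=2, y=0) -> (x=3, y=0)
Final: (x=3, y=0)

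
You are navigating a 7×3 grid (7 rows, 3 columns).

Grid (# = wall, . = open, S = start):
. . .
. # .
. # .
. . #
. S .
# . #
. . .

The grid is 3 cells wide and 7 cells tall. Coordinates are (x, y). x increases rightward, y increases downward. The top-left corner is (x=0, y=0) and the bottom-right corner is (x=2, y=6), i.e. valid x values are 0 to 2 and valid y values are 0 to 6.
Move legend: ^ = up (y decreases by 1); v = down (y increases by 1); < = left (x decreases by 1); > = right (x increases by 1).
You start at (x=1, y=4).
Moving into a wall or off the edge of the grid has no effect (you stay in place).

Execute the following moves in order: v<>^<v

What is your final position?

Start: (x=1, y=4)
  v (down): (x=1, y=4) -> (x=1, y=5)
  < (left): blocked, stay at (x=1, y=5)
  > (right): blocked, stay at (x=1, y=5)
  ^ (up): (x=1, y=5) -> (x=1, y=4)
  < (left): (x=1, y=4) -> (x=0, y=4)
  v (down): blocked, stay at (x=0, y=4)
Final: (x=0, y=4)

Answer: Final position: (x=0, y=4)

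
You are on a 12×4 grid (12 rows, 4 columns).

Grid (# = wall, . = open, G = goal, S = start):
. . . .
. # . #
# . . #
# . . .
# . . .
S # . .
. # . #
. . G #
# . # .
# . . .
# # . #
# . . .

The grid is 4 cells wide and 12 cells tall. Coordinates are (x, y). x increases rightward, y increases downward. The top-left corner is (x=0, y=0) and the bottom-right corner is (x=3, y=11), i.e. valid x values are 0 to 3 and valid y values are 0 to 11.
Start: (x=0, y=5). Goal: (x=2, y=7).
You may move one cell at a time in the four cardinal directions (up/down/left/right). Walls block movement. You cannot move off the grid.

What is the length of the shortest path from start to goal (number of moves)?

BFS from (x=0, y=5) until reaching (x=2, y=7):
  Distance 0: (x=0, y=5)
  Distance 1: (x=0, y=6)
  Distance 2: (x=0, y=7)
  Distance 3: (x=1, y=7)
  Distance 4: (x=2, y=7), (x=1, y=8)  <- goal reached here
One shortest path (4 moves): (x=0, y=5) -> (x=0, y=6) -> (x=0, y=7) -> (x=1, y=7) -> (x=2, y=7)

Answer: Shortest path length: 4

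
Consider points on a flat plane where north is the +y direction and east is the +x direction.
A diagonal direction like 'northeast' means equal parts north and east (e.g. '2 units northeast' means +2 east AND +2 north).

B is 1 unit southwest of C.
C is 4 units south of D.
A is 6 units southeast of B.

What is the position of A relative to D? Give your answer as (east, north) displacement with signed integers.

Answer: A is at (east=5, north=-11) relative to D.

Derivation:
Place D at the origin (east=0, north=0).
  C is 4 units south of D: delta (east=+0, north=-4); C at (east=0, north=-4).
  B is 1 unit southwest of C: delta (east=-1, north=-1); B at (east=-1, north=-5).
  A is 6 units southeast of B: delta (east=+6, north=-6); A at (east=5, north=-11).
Therefore A relative to D: (east=5, north=-11).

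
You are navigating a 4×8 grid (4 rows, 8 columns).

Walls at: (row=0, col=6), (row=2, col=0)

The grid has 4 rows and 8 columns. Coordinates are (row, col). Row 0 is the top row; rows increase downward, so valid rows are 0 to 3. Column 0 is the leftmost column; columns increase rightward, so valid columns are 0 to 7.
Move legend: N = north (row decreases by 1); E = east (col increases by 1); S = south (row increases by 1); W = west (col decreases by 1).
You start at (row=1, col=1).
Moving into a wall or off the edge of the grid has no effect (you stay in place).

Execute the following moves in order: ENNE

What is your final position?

Answer: Final position: (row=0, col=3)

Derivation:
Start: (row=1, col=1)
  E (east): (row=1, col=1) -> (row=1, col=2)
  N (north): (row=1, col=2) -> (row=0, col=2)
  N (north): blocked, stay at (row=0, col=2)
  E (east): (row=0, col=2) -> (row=0, col=3)
Final: (row=0, col=3)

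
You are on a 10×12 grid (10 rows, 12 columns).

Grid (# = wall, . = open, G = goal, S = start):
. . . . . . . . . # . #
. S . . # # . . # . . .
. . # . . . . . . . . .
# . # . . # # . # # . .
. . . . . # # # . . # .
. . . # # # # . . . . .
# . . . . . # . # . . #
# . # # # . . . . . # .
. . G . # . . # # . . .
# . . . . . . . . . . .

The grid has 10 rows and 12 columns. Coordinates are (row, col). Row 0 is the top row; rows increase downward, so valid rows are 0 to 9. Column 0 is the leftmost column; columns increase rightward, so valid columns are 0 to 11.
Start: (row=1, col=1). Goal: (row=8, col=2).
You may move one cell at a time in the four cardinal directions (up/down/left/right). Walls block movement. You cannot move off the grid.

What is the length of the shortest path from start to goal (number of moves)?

Answer: Shortest path length: 8

Derivation:
BFS from (row=1, col=1) until reaching (row=8, col=2):
  Distance 0: (row=1, col=1)
  Distance 1: (row=0, col=1), (row=1, col=0), (row=1, col=2), (row=2, col=1)
  Distance 2: (row=0, col=0), (row=0, col=2), (row=1, col=3), (row=2, col=0), (row=3, col=1)
  Distance 3: (row=0, col=3), (row=2, col=3), (row=4, col=1)
  Distance 4: (row=0, col=4), (row=2, col=4), (row=3, col=3), (row=4, col=0), (row=4, col=2), (row=5, col=1)
  Distance 5: (row=0, col=5), (row=2, col=5), (row=3, col=4), (row=4, col=3), (row=5, col=0), (row=5, col=2), (row=6, col=1)
  Distance 6: (row=0, col=6), (row=2, col=6), (row=4, col=4), (row=6, col=2), (row=7, col=1)
  Distance 7: (row=0, col=7), (row=1, col=6), (row=2, col=7), (row=6, col=3), (row=8, col=1)
  Distance 8: (row=0, col=8), (row=1, col=7), (row=2, col=8), (row=3, col=7), (row=6, col=4), (row=8, col=0), (row=8, col=2), (row=9, col=1)  <- goal reached here
One shortest path (8 moves): (row=1, col=1) -> (row=2, col=1) -> (row=3, col=1) -> (row=4, col=1) -> (row=5, col=1) -> (row=6, col=1) -> (row=7, col=1) -> (row=8, col=1) -> (row=8, col=2)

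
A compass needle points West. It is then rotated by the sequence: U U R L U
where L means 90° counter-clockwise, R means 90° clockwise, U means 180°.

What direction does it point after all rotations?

Start: West
  U (U-turn (180°)) -> East
  U (U-turn (180°)) -> West
  R (right (90° clockwise)) -> North
  L (left (90° counter-clockwise)) -> West
  U (U-turn (180°)) -> East
Final: East

Answer: Final heading: East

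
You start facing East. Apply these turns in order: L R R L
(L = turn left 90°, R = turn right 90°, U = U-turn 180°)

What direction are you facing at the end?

Answer: Final heading: East

Derivation:
Start: East
  L (left (90° counter-clockwise)) -> North
  R (right (90° clockwise)) -> East
  R (right (90° clockwise)) -> South
  L (left (90° counter-clockwise)) -> East
Final: East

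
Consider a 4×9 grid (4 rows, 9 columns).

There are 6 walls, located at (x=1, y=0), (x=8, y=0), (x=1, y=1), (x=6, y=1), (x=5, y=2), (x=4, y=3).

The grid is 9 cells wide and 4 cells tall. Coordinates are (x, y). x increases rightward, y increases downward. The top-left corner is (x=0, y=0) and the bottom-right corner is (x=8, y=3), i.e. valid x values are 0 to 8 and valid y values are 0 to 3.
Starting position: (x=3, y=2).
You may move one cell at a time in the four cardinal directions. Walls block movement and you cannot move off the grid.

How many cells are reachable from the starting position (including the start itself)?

BFS flood-fill from (x=3, y=2):
  Distance 0: (x=3, y=2)
  Distance 1: (x=3, y=1), (x=2, y=2), (x=4, y=2), (x=3, y=3)
  Distance 2: (x=3, y=0), (x=2, y=1), (x=4, y=1), (x=1, y=2), (x=2, y=3)
  Distance 3: (x=2, y=0), (x=4, y=0), (x=5, y=1), (x=0, y=2), (x=1, y=3)
  Distance 4: (x=5, y=0), (x=0, y=1), (x=0, y=3)
  Distance 5: (x=0, y=0), (x=6, y=0)
  Distance 6: (x=7, y=0)
  Distance 7: (x=7, y=1)
  Distance 8: (x=8, y=1), (x=7, y=2)
  Distance 9: (x=6, y=2), (x=8, y=2), (x=7, y=3)
  Distance 10: (x=6, y=3), (x=8, y=3)
  Distance 11: (x=5, y=3)
Total reachable: 30 (grid has 30 open cells total)

Answer: Reachable cells: 30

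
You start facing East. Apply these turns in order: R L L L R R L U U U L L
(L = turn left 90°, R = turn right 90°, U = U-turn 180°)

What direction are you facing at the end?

Start: East
  R (right (90° clockwise)) -> South
  L (left (90° counter-clockwise)) -> East
  L (left (90° counter-clockwise)) -> North
  L (left (90° counter-clockwise)) -> West
  R (right (90° clockwise)) -> North
  R (right (90° clockwise)) -> East
  L (left (90° counter-clockwise)) -> North
  U (U-turn (180°)) -> South
  U (U-turn (180°)) -> North
  U (U-turn (180°)) -> South
  L (left (90° counter-clockwise)) -> East
  L (left (90° counter-clockwise)) -> North
Final: North

Answer: Final heading: North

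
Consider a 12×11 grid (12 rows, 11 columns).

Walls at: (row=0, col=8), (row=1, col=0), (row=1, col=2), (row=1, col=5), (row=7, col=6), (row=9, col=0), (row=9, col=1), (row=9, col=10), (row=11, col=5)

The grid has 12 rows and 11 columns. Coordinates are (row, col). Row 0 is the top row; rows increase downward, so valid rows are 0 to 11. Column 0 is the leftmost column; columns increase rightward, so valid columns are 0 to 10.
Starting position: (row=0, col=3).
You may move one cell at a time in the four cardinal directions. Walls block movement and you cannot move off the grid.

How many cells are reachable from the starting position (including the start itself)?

BFS flood-fill from (row=0, col=3):
  Distance 0: (row=0, col=3)
  Distance 1: (row=0, col=2), (row=0, col=4), (row=1, col=3)
  Distance 2: (row=0, col=1), (row=0, col=5), (row=1, col=4), (row=2, col=3)
  Distance 3: (row=0, col=0), (row=0, col=6), (row=1, col=1), (row=2, col=2), (row=2, col=4), (row=3, col=3)
  Distance 4: (row=0, col=7), (row=1, col=6), (row=2, col=1), (row=2, col=5), (row=3, col=2), (row=3, col=4), (row=4, col=3)
  Distance 5: (row=1, col=7), (row=2, col=0), (row=2, col=6), (row=3, col=1), (row=3, col=5), (row=4, col=2), (row=4, col=4), (row=5, col=3)
  Distance 6: (row=1, col=8), (row=2, col=7), (row=3, col=0), (row=3, col=6), (row=4, col=1), (row=4, col=5), (row=5, col=2), (row=5, col=4), (row=6, col=3)
  Distance 7: (row=1, col=9), (row=2, col=8), (row=3, col=7), (row=4, col=0), (row=4, col=6), (row=5, col=1), (row=5, col=5), (row=6, col=2), (row=6, col=4), (row=7, col=3)
  Distance 8: (row=0, col=9), (row=1, col=10), (row=2, col=9), (row=3, col=8), (row=4, col=7), (row=5, col=0), (row=5, col=6), (row=6, col=1), (row=6, col=5), (row=7, col=2), (row=7, col=4), (row=8, col=3)
  Distance 9: (row=0, col=10), (row=2, col=10), (row=3, col=9), (row=4, col=8), (row=5, col=7), (row=6, col=0), (row=6, col=6), (row=7, col=1), (row=7, col=5), (row=8, col=2), (row=8, col=4), (row=9, col=3)
  Distance 10: (row=3, col=10), (row=4, col=9), (row=5, col=8), (row=6, col=7), (row=7, col=0), (row=8, col=1), (row=8, col=5), (row=9, col=2), (row=9, col=4), (row=10, col=3)
  Distance 11: (row=4, col=10), (row=5, col=9), (row=6, col=8), (row=7, col=7), (row=8, col=0), (row=8, col=6), (row=9, col=5), (row=10, col=2), (row=10, col=4), (row=11, col=3)
  Distance 12: (row=5, col=10), (row=6, col=9), (row=7, col=8), (row=8, col=7), (row=9, col=6), (row=10, col=1), (row=10, col=5), (row=11, col=2), (row=11, col=4)
  Distance 13: (row=6, col=10), (row=7, col=9), (row=8, col=8), (row=9, col=7), (row=10, col=0), (row=10, col=6), (row=11, col=1)
  Distance 14: (row=7, col=10), (row=8, col=9), (row=9, col=8), (row=10, col=7), (row=11, col=0), (row=11, col=6)
  Distance 15: (row=8, col=10), (row=9, col=9), (row=10, col=8), (row=11, col=7)
  Distance 16: (row=10, col=9), (row=11, col=8)
  Distance 17: (row=10, col=10), (row=11, col=9)
  Distance 18: (row=11, col=10)
Total reachable: 123 (grid has 123 open cells total)

Answer: Reachable cells: 123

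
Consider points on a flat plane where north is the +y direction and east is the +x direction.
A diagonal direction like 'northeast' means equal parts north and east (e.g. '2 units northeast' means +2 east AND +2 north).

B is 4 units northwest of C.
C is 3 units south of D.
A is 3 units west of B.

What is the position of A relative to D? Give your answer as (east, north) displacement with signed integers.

Answer: A is at (east=-7, north=1) relative to D.

Derivation:
Place D at the origin (east=0, north=0).
  C is 3 units south of D: delta (east=+0, north=-3); C at (east=0, north=-3).
  B is 4 units northwest of C: delta (east=-4, north=+4); B at (east=-4, north=1).
  A is 3 units west of B: delta (east=-3, north=+0); A at (east=-7, north=1).
Therefore A relative to D: (east=-7, north=1).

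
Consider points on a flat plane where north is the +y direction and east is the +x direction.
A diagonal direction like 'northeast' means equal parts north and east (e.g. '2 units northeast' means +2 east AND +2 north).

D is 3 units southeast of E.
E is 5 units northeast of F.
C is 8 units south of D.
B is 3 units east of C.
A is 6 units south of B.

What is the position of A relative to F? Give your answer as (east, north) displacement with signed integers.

Answer: A is at (east=11, north=-12) relative to F.

Derivation:
Place F at the origin (east=0, north=0).
  E is 5 units northeast of F: delta (east=+5, north=+5); E at (east=5, north=5).
  D is 3 units southeast of E: delta (east=+3, north=-3); D at (east=8, north=2).
  C is 8 units south of D: delta (east=+0, north=-8); C at (east=8, north=-6).
  B is 3 units east of C: delta (east=+3, north=+0); B at (east=11, north=-6).
  A is 6 units south of B: delta (east=+0, north=-6); A at (east=11, north=-12).
Therefore A relative to F: (east=11, north=-12).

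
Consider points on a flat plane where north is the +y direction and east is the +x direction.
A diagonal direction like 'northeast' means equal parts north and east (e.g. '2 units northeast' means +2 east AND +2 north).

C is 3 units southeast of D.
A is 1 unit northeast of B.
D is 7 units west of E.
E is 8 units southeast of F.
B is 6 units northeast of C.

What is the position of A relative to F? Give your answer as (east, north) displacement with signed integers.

Answer: A is at (east=11, north=-4) relative to F.

Derivation:
Place F at the origin (east=0, north=0).
  E is 8 units southeast of F: delta (east=+8, north=-8); E at (east=8, north=-8).
  D is 7 units west of E: delta (east=-7, north=+0); D at (east=1, north=-8).
  C is 3 units southeast of D: delta (east=+3, north=-3); C at (east=4, north=-11).
  B is 6 units northeast of C: delta (east=+6, north=+6); B at (east=10, north=-5).
  A is 1 unit northeast of B: delta (east=+1, north=+1); A at (east=11, north=-4).
Therefore A relative to F: (east=11, north=-4).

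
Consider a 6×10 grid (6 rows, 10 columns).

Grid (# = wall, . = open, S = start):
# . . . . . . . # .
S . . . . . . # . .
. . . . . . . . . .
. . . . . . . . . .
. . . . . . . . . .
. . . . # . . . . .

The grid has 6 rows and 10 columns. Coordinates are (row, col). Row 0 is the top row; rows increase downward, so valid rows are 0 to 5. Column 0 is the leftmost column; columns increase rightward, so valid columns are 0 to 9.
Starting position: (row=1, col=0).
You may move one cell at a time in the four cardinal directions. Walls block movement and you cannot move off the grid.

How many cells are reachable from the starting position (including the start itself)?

Answer: Reachable cells: 56

Derivation:
BFS flood-fill from (row=1, col=0):
  Distance 0: (row=1, col=0)
  Distance 1: (row=1, col=1), (row=2, col=0)
  Distance 2: (row=0, col=1), (row=1, col=2), (row=2, col=1), (row=3, col=0)
  Distance 3: (row=0, col=2), (row=1, col=3), (row=2, col=2), (row=3, col=1), (row=4, col=0)
  Distance 4: (row=0, col=3), (row=1, col=4), (row=2, col=3), (row=3, col=2), (row=4, col=1), (row=5, col=0)
  Distance 5: (row=0, col=4), (row=1, col=5), (row=2, col=4), (row=3, col=3), (row=4, col=2), (row=5, col=1)
  Distance 6: (row=0, col=5), (row=1, col=6), (row=2, col=5), (row=3, col=4), (row=4, col=3), (row=5, col=2)
  Distance 7: (row=0, col=6), (row=2, col=6), (row=3, col=5), (row=4, col=4), (row=5, col=3)
  Distance 8: (row=0, col=7), (row=2, col=7), (row=3, col=6), (row=4, col=5)
  Distance 9: (row=2, col=8), (row=3, col=7), (row=4, col=6), (row=5, col=5)
  Distance 10: (row=1, col=8), (row=2, col=9), (row=3, col=8), (row=4, col=7), (row=5, col=6)
  Distance 11: (row=1, col=9), (row=3, col=9), (row=4, col=8), (row=5, col=7)
  Distance 12: (row=0, col=9), (row=4, col=9), (row=5, col=8)
  Distance 13: (row=5, col=9)
Total reachable: 56 (grid has 56 open cells total)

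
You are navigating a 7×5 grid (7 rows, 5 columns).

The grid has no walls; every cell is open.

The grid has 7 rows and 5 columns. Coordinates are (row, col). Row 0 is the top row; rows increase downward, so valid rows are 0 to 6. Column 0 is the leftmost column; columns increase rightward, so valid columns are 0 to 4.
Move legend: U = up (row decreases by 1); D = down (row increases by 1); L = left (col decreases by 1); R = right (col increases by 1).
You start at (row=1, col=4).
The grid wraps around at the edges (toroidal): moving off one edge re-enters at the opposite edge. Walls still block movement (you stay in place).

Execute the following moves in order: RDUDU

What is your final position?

Start: (row=1, col=4)
  R (right): (row=1, col=4) -> (row=1, col=0)
  D (down): (row=1, col=0) -> (row=2, col=0)
  U (up): (row=2, col=0) -> (row=1, col=0)
  D (down): (row=1, col=0) -> (row=2, col=0)
  U (up): (row=2, col=0) -> (row=1, col=0)
Final: (row=1, col=0)

Answer: Final position: (row=1, col=0)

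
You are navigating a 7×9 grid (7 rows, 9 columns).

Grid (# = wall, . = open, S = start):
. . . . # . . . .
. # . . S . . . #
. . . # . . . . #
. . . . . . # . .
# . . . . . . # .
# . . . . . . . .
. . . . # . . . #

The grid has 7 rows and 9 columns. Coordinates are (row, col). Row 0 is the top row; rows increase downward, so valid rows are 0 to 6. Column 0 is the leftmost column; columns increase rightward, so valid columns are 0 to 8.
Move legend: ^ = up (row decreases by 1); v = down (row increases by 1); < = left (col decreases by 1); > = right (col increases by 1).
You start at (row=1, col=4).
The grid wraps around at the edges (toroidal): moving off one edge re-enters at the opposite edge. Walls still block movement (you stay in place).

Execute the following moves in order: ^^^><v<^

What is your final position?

Start: (row=1, col=4)
  [×3]^ (up): blocked, stay at (row=1, col=4)
  > (right): (row=1, col=4) -> (row=1, col=5)
  < (left): (row=1, col=5) -> (row=1, col=4)
  v (down): (row=1, col=4) -> (row=2, col=4)
  < (left): blocked, stay at (row=2, col=4)
  ^ (up): (row=2, col=4) -> (row=1, col=4)
Final: (row=1, col=4)

Answer: Final position: (row=1, col=4)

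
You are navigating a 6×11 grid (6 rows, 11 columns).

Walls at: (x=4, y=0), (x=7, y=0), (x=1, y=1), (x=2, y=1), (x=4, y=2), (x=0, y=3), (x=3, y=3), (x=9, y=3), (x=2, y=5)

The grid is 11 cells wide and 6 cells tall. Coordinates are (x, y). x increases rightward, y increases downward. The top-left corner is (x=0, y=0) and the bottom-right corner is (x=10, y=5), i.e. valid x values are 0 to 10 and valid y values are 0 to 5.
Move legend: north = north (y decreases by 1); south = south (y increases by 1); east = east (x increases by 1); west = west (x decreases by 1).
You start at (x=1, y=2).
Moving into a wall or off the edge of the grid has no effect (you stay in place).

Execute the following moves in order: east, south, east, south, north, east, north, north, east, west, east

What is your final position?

Start: (x=1, y=2)
  east (east): (x=1, y=2) -> (x=2, y=2)
  south (south): (x=2, y=2) -> (x=2, y=3)
  east (east): blocked, stay at (x=2, y=3)
  south (south): (x=2, y=3) -> (x=2, y=4)
  north (north): (x=2, y=4) -> (x=2, y=3)
  east (east): blocked, stay at (x=2, y=3)
  north (north): (x=2, y=3) -> (x=2, y=2)
  north (north): blocked, stay at (x=2, y=2)
  east (east): (x=2, y=2) -> (x=3, y=2)
  west (west): (x=3, y=2) -> (x=2, y=2)
  east (east): (x=2, y=2) -> (x=3, y=2)
Final: (x=3, y=2)

Answer: Final position: (x=3, y=2)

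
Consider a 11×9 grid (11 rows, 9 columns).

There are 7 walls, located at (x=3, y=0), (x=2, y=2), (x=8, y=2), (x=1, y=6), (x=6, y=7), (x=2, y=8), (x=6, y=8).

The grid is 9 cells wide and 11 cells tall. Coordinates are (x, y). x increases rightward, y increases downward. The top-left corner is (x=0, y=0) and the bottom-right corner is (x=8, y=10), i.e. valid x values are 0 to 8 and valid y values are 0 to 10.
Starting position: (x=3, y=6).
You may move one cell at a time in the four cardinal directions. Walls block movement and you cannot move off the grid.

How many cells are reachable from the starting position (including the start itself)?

Answer: Reachable cells: 92

Derivation:
BFS flood-fill from (x=3, y=6):
  Distance 0: (x=3, y=6)
  Distance 1: (x=3, y=5), (x=2, y=6), (x=4, y=6), (x=3, y=7)
  Distance 2: (x=3, y=4), (x=2, y=5), (x=4, y=5), (x=5, y=6), (x=2, y=7), (x=4, y=7), (x=3, y=8)
  Distance 3: (x=3, y=3), (x=2, y=4), (x=4, y=4), (x=1, y=5), (x=5, y=5), (x=6, y=6), (x=1, y=7), (x=5, y=7), (x=4, y=8), (x=3, y=9)
  Distance 4: (x=3, y=2), (x=2, y=3), (x=4, y=3), (x=1, y=4), (x=5, y=4), (x=0, y=5), (x=6, y=5), (x=7, y=6), (x=0, y=7), (x=1, y=8), (x=5, y=8), (x=2, y=9), (x=4, y=9), (x=3, y=10)
  Distance 5: (x=3, y=1), (x=4, y=2), (x=1, y=3), (x=5, y=3), (x=0, y=4), (x=6, y=4), (x=7, y=5), (x=0, y=6), (x=8, y=6), (x=7, y=7), (x=0, y=8), (x=1, y=9), (x=5, y=9), (x=2, y=10), (x=4, y=10)
  Distance 6: (x=2, y=1), (x=4, y=1), (x=1, y=2), (x=5, y=2), (x=0, y=3), (x=6, y=3), (x=7, y=4), (x=8, y=5), (x=8, y=7), (x=7, y=8), (x=0, y=9), (x=6, y=9), (x=1, y=10), (x=5, y=10)
  Distance 7: (x=2, y=0), (x=4, y=0), (x=1, y=1), (x=5, y=1), (x=0, y=2), (x=6, y=2), (x=7, y=3), (x=8, y=4), (x=8, y=8), (x=7, y=9), (x=0, y=10), (x=6, y=10)
  Distance 8: (x=1, y=0), (x=5, y=0), (x=0, y=1), (x=6, y=1), (x=7, y=2), (x=8, y=3), (x=8, y=9), (x=7, y=10)
  Distance 9: (x=0, y=0), (x=6, y=0), (x=7, y=1), (x=8, y=10)
  Distance 10: (x=7, y=0), (x=8, y=1)
  Distance 11: (x=8, y=0)
Total reachable: 92 (grid has 92 open cells total)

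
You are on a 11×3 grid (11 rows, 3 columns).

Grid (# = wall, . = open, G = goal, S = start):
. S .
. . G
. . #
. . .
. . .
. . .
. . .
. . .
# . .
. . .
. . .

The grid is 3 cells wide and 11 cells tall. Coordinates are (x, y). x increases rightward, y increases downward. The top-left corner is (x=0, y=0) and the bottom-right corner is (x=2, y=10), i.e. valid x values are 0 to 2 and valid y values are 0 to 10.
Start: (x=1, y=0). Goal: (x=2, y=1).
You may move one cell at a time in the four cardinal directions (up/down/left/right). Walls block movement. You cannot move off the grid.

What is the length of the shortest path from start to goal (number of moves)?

Answer: Shortest path length: 2

Derivation:
BFS from (x=1, y=0) until reaching (x=2, y=1):
  Distance 0: (x=1, y=0)
  Distance 1: (x=0, y=0), (x=2, y=0), (x=1, y=1)
  Distance 2: (x=0, y=1), (x=2, y=1), (x=1, y=2)  <- goal reached here
One shortest path (2 moves): (x=1, y=0) -> (x=2, y=0) -> (x=2, y=1)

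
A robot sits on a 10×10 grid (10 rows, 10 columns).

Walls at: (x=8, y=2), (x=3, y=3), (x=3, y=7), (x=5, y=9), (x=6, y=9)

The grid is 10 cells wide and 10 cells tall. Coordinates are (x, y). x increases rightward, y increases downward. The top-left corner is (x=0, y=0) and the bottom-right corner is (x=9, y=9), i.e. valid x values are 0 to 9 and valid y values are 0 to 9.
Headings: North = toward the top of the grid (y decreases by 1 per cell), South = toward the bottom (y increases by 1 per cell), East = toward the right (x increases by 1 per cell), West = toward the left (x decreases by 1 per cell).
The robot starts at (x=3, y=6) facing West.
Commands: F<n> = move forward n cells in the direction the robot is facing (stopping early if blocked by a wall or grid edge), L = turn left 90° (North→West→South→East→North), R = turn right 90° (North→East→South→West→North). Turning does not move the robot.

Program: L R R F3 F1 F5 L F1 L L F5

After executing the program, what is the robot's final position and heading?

Start: (x=3, y=6), facing West
  L: turn left, now facing South
  R: turn right, now facing West
  R: turn right, now facing North
  F3: move forward 2/3 (blocked), now at (x=3, y=4)
  F1: move forward 0/1 (blocked), now at (x=3, y=4)
  F5: move forward 0/5 (blocked), now at (x=3, y=4)
  L: turn left, now facing West
  F1: move forward 1, now at (x=2, y=4)
  L: turn left, now facing South
  L: turn left, now facing East
  F5: move forward 5, now at (x=7, y=4)
Final: (x=7, y=4), facing East

Answer: Final position: (x=7, y=4), facing East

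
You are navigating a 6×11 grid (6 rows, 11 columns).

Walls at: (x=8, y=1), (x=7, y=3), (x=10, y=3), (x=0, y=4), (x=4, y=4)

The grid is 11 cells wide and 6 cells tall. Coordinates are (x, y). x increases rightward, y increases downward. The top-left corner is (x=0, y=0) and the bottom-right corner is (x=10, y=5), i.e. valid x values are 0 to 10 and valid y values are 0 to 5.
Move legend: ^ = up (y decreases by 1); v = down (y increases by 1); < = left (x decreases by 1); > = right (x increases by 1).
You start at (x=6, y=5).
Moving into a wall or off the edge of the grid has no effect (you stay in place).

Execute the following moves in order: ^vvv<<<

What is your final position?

Start: (x=6, y=5)
  ^ (up): (x=6, y=5) -> (x=6, y=4)
  v (down): (x=6, y=4) -> (x=6, y=5)
  v (down): blocked, stay at (x=6, y=5)
  v (down): blocked, stay at (x=6, y=5)
  < (left): (x=6, y=5) -> (x=5, y=5)
  < (left): (x=5, y=5) -> (x=4, y=5)
  < (left): (x=4, y=5) -> (x=3, y=5)
Final: (x=3, y=5)

Answer: Final position: (x=3, y=5)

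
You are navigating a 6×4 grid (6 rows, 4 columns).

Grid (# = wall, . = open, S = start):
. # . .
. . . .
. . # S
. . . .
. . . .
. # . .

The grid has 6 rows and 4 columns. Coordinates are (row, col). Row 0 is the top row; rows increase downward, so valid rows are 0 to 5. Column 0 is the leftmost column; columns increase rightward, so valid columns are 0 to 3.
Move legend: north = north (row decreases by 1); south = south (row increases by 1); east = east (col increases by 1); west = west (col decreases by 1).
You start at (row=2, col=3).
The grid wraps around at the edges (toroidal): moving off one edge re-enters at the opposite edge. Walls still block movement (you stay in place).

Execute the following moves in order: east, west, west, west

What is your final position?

Start: (row=2, col=3)
  east (east): (row=2, col=3) -> (row=2, col=0)
  west (west): (row=2, col=0) -> (row=2, col=3)
  west (west): blocked, stay at (row=2, col=3)
  west (west): blocked, stay at (row=2, col=3)
Final: (row=2, col=3)

Answer: Final position: (row=2, col=3)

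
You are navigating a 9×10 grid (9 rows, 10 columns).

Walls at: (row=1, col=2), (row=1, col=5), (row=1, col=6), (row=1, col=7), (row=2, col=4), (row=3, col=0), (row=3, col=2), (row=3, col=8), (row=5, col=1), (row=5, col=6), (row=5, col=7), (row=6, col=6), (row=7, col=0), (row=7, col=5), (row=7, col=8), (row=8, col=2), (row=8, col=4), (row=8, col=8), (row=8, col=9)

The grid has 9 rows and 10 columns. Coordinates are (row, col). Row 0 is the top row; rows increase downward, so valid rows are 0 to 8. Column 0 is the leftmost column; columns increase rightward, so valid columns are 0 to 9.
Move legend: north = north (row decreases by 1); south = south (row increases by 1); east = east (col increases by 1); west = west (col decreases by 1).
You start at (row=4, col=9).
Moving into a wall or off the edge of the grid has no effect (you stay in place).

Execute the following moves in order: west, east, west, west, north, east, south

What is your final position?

Start: (row=4, col=9)
  west (west): (row=4, col=9) -> (row=4, col=8)
  east (east): (row=4, col=8) -> (row=4, col=9)
  west (west): (row=4, col=9) -> (row=4, col=8)
  west (west): (row=4, col=8) -> (row=4, col=7)
  north (north): (row=4, col=7) -> (row=3, col=7)
  east (east): blocked, stay at (row=3, col=7)
  south (south): (row=3, col=7) -> (row=4, col=7)
Final: (row=4, col=7)

Answer: Final position: (row=4, col=7)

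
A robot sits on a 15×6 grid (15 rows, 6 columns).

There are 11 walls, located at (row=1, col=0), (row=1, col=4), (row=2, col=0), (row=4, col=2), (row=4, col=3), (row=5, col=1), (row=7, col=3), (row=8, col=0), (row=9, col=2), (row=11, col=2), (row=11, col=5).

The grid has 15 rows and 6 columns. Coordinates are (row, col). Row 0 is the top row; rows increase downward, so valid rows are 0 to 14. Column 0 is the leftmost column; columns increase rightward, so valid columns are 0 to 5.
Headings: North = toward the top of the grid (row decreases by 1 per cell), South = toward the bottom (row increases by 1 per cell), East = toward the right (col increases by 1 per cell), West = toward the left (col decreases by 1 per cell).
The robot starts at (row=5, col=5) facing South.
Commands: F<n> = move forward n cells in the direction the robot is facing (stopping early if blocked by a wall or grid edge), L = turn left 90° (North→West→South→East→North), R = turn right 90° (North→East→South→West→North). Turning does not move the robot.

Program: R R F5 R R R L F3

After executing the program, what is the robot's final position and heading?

Answer: Final position: (row=3, col=5), facing South

Derivation:
Start: (row=5, col=5), facing South
  R: turn right, now facing West
  R: turn right, now facing North
  F5: move forward 5, now at (row=0, col=5)
  R: turn right, now facing East
  R: turn right, now facing South
  R: turn right, now facing West
  L: turn left, now facing South
  F3: move forward 3, now at (row=3, col=5)
Final: (row=3, col=5), facing South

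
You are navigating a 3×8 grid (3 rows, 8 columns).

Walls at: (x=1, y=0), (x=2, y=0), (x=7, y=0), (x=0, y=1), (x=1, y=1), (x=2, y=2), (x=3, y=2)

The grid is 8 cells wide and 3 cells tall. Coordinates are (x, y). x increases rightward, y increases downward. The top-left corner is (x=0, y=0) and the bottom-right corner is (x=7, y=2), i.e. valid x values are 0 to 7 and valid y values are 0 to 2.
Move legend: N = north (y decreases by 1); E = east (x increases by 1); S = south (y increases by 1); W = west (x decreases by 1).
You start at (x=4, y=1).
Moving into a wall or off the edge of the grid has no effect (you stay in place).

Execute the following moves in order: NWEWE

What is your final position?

Answer: Final position: (x=4, y=0)

Derivation:
Start: (x=4, y=1)
  N (north): (x=4, y=1) -> (x=4, y=0)
  W (west): (x=4, y=0) -> (x=3, y=0)
  E (east): (x=3, y=0) -> (x=4, y=0)
  W (west): (x=4, y=0) -> (x=3, y=0)
  E (east): (x=3, y=0) -> (x=4, y=0)
Final: (x=4, y=0)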